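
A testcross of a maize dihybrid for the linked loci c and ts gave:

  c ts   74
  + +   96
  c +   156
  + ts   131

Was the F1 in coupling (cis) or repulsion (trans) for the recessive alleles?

The two most frequent classes are + ts (131) and c + (156); these are the parental (non-recombinant) types.
So the F1 carried + ts on one chromosome and c + on the other — the recessive alleles are on opposite chromosomes (trans / repulsion).

trans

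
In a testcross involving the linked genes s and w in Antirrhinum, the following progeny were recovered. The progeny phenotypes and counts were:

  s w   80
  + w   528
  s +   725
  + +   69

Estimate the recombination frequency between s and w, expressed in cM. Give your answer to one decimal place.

10.6 cM

The two most frequent classes, + w (528) and s + (725), are the parental types, so the F1 was + w / s +.
The recombinant classes are + + and s w: 69 + 80 = 149.
Recombination frequency = 149/1402 = 0.1063 ≈ 10.6%, i.e. 10.6 cM.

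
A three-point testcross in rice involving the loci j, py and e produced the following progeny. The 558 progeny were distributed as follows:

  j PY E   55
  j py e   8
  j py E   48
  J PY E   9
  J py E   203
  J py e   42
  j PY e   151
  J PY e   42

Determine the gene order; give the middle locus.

py

The two most frequent reciprocal classes, j PY e and J py E, are the parental types, so the F1 was j PY e / J py E.
The two rarest classes, j py e and J PY E, are the double crossovers. Comparing them with the parentals, only the py allele has switched, so py is the middle locus and the order is j – py – e.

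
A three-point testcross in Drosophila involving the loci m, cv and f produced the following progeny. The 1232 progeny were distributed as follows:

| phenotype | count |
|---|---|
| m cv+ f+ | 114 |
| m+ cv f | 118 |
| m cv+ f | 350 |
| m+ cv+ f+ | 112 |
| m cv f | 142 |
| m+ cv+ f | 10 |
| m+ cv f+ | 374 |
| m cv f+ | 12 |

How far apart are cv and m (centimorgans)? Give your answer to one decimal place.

The two most frequent reciprocal classes, m+ cv f+ and m cv+ f, are the parental types, so the F1 was m+ cv f+ / m cv+ f.
The two rarest classes, m cv f+ and m+ cv+ f, are the double crossovers. Comparing them with the parentals, only the m allele has switched, so m is the middle locus and the order is cv – m – f.
Crossovers in the cv–m interval produce the single-crossover classes m+ cv+ f+ and m cv f (112 + 142 = 254) plus the double crossovers (22).
RF(cv–m) = (254 + 22) / 1232 = 276/1232 = 0.2240 → 22.4 centimorgans.

22.4 centimorgans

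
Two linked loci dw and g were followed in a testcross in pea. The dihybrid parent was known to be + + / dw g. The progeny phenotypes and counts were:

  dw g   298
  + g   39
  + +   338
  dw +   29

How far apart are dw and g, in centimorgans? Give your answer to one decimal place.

The recombinant classes are + g and dw +: 39 + 29 = 68.
Recombination frequency = 68/704 = 0.0966 ≈ 9.7%, i.e. 9.7 centimorgans.

9.7 centimorgans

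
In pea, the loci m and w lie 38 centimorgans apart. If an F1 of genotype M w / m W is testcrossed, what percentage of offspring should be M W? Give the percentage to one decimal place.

19.0%

A map distance of 38 centimorgans corresponds to a recombination frequency of 0.380.
The F1 is M w / m W, so M W is a recombinant gamete class with expected frequency r/2 = 0.380/2 = 0.1900.
That is 0.1900 = 19.0% of the progeny.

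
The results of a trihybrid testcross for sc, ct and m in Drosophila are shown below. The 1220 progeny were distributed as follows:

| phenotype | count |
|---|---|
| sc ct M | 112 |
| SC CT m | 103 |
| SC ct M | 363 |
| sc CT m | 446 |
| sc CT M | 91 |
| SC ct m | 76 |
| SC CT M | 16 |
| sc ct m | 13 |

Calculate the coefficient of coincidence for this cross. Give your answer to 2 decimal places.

The two most frequent reciprocal classes, sc CT m and SC ct M, are the parental types, so the F1 was sc CT m / SC ct M.
The two rarest classes, sc ct m and SC CT M, are the double crossovers. Comparing them with the parentals, only the ct allele has switched, so ct is the middle locus and the order is sc – ct – m.
sc–ct: (215 + 29)/1220 = 0.2000; ct–m: (167 + 29)/1220 = 0.1607.
Expected DCO frequency = 0.2000 × 0.1607 ≈ 0.03214; observed = 29/1220 ≈ 0.02377.
Coefficient of coincidence = 0.02377/0.03214 ≈ 0.74.

0.74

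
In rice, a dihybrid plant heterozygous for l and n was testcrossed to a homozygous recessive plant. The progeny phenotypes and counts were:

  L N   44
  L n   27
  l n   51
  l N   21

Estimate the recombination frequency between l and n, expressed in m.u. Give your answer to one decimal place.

33.6 m.u.

The two most frequent classes, L N (44) and l n (51), are the parental types, so the F1 was L N / l n.
The recombinant classes are L n and l N: 27 + 21 = 48.
Recombination frequency = 48/143 = 0.3357 ≈ 33.6%, i.e. 33.6 m.u.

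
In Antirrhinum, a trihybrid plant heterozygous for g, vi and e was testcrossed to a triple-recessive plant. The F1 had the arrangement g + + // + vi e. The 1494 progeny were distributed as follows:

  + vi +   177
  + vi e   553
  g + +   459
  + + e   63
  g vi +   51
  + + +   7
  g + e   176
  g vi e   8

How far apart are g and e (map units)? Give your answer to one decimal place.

The two rarest classes, + + + and g vi e, are the double crossovers. Comparing them with the parentals, only the g allele has switched, so g is the middle locus and the order is vi – g – e.
Crossovers in the g–e interval produce the single-crossover classes g + e and + vi + (176 + 177 = 353) plus the double crossovers (15).
RF(g–e) = (353 + 15) / 1494 = 368/1494 = 0.2463 → 24.6 map units.

24.6 map units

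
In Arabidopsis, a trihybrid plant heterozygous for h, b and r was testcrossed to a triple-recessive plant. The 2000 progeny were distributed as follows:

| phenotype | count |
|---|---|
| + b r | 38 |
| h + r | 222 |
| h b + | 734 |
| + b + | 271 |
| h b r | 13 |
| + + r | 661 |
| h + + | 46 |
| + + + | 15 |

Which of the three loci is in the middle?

The two most frequent reciprocal classes, + + r and h b +, are the parental types, so the F1 was + + r / h b +.
The two rarest classes, + + + and h b r, are the double crossovers. Comparing them with the parentals, only the r allele has switched, so r is the middle locus and the order is h – r – b.

r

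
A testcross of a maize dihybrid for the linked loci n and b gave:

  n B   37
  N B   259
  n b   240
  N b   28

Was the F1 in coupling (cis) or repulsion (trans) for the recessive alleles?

The two most frequent classes are N B (259) and n b (240); these are the parental (non-recombinant) types.
So the F1 carried N B on one chromosome and n b on the other — the recessive alleles are on the same chromosome (cis / coupling).

cis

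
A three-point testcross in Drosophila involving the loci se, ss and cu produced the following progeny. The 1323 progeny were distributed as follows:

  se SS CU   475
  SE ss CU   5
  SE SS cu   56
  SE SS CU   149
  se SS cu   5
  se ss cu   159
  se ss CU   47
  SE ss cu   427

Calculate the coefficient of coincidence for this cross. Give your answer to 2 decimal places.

0.37

The two most frequent reciprocal classes, se SS CU and SE ss cu, are the parental types, so the F1 was se SS CU / SE ss cu.
The two rarest classes, se SS cu and SE ss CU, are the double crossovers. Comparing them with the parentals, only the cu allele has switched, so cu is the middle locus and the order is ss – cu – se.
ss–cu: (103 + 10)/1323 = 0.0854; cu–se: (308 + 10)/1323 = 0.2404.
Expected DCO frequency = 0.0854 × 0.2404 ≈ 0.02053; observed = 10/1323 ≈ 0.00756.
Coefficient of coincidence = 0.00756/0.02053 ≈ 0.37.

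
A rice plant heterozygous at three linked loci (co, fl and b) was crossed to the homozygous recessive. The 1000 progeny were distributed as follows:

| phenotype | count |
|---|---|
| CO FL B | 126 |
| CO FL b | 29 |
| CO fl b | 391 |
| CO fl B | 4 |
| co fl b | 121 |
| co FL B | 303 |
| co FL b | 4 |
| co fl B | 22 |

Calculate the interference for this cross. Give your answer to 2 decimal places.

The two most frequent reciprocal classes, CO fl b and co FL B, are the parental types, so the F1 was CO fl b / co FL B.
The two rarest classes, CO fl B and co FL b, are the double crossovers. Comparing them with the parentals, only the b allele has switched, so b is the middle locus and the order is co – b – fl.
co–b: (247 + 8)/1000 = 0.2550; b–fl: (51 + 8)/1000 = 0.0590.
Expected DCO frequency = 0.2550 × 0.0590 ≈ 0.01504; observed = 8/1000 ≈ 0.00800.
Coefficient of coincidence = 0.00800/0.01504 ≈ 0.53; interference = 1 − 0.53 = 0.47.

0.47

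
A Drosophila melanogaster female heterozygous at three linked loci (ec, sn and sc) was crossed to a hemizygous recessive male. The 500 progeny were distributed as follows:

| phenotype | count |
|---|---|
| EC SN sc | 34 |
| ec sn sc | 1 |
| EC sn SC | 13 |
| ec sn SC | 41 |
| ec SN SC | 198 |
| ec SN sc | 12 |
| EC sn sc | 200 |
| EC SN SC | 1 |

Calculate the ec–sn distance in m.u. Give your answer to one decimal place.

15.4 m.u.

The two most frequent reciprocal classes, ec SN SC and EC sn sc, are the parental types, so the F1 was ec SN SC / EC sn sc.
The two rarest classes, EC SN SC and ec sn sc, are the double crossovers. Comparing them with the parentals, only the ec allele has switched, so ec is the middle locus and the order is sn – ec – sc.
Crossovers in the sn–ec interval produce the single-crossover classes ec sn SC and EC SN sc (41 + 34 = 75) plus the double crossovers (2).
RF(sn–ec) = (75 + 2) / 500 = 77/500 = 0.1540 → 15.4 m.u.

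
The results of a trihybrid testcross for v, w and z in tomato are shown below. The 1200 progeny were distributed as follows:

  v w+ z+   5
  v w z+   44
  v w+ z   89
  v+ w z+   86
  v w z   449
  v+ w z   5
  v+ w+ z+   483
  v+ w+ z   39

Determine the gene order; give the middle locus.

The two most frequent reciprocal classes, v w z and v+ w+ z+, are the parental types, so the F1 was v w z / v+ w+ z+.
The two rarest classes, v+ w z and v w+ z+, are the double crossovers. Comparing them with the parentals, only the v allele has switched, so v is the middle locus and the order is z – v – w.

v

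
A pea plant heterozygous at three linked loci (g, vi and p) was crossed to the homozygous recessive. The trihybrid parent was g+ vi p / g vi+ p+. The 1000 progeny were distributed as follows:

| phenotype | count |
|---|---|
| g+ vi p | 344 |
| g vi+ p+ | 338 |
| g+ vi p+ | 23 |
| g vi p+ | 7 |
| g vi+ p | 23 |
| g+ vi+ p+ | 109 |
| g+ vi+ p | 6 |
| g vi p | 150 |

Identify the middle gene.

vi

The two rarest classes, g+ vi+ p and g vi p+, are the double crossovers. Comparing them with the parentals, only the vi allele has switched, so vi is the middle locus and the order is p – vi – g.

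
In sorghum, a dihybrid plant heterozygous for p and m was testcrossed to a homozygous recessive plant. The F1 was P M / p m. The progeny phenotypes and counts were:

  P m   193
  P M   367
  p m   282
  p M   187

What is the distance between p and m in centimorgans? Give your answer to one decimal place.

The recombinant classes are P m and p M: 193 + 187 = 380.
Recombination frequency = 380/1029 = 0.3693 ≈ 36.9%, i.e. 36.9 centimorgans.

36.9 centimorgans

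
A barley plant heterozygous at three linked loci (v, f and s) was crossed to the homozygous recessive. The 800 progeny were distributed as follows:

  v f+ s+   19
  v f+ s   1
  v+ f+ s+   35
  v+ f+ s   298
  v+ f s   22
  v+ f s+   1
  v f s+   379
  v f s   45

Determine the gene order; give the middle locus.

The two most frequent reciprocal classes, v f s+ and v+ f+ s, are the parental types, so the F1 was v f s+ / v+ f+ s.
The two rarest classes, v+ f s+ and v f+ s, are the double crossovers. Comparing them with the parentals, only the v allele has switched, so v is the middle locus and the order is s – v – f.

v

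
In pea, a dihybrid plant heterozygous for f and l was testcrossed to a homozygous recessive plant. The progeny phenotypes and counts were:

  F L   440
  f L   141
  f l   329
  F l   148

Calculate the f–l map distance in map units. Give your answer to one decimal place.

27.3 map units

The two most frequent classes, F L (440) and f l (329), are the parental types, so the F1 was F L / f l.
The recombinant classes are F l and f L: 148 + 141 = 289.
Recombination frequency = 289/1058 = 0.2732 ≈ 27.3%, i.e. 27.3 map units.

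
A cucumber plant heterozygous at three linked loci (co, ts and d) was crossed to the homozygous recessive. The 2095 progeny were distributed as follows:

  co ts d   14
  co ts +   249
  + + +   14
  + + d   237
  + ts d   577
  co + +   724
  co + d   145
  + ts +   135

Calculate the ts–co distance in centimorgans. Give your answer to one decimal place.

The two most frequent reciprocal classes, co + + and + ts d, are the parental types, so the F1 was co + + / + ts d.
The two rarest classes, + + + and co ts d, are the double crossovers. Comparing them with the parentals, only the co allele has switched, so co is the middle locus and the order is d – co – ts.
Crossovers in the co–ts interval produce the single-crossover classes co ts + and + + d (249 + 237 = 486) plus the double crossovers (28).
RF(co–ts) = (486 + 28) / 2095 = 514/2095 = 0.2453 → 24.5 centimorgans.

24.5 centimorgans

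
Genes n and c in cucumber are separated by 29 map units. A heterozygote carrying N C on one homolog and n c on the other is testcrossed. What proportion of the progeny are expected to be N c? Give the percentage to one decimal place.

14.5%

A map distance of 29 map units corresponds to a recombination frequency of 0.290.
The F1 is N C / n c, so N c is a recombinant gamete class with expected frequency r/2 = 0.290/2 = 0.1450.
That is 0.1450 = 14.5% of the progeny.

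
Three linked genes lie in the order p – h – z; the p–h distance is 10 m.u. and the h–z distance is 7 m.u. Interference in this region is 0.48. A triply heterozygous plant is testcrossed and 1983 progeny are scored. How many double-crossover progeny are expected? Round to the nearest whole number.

Map distances give recombination frequencies of 0.100 and 0.070 for the two intervals.
With interference 0.48 (so coincidence = 0.52), expected double-crossover frequency = 0.100 × 0.070 × 0.52 = 0.00364.
Expected number = 0.00364 × 1983 = 7.22 ≈ 7.

7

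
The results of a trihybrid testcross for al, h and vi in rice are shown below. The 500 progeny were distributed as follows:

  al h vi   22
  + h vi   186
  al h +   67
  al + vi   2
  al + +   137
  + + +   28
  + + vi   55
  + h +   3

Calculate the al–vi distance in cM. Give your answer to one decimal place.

The two most frequent reciprocal classes, + h vi and al + +, are the parental types, so the F1 was + h vi / al + +.
The two rarest classes, + h + and al + vi, are the double crossovers. Comparing them with the parentals, only the vi allele has switched, so vi is the middle locus and the order is al – vi – h.
Crossovers in the al–vi interval produce the single-crossover classes al h vi and + + + (22 + 28 = 50) plus the double crossovers (5).
RF(al–vi) = (50 + 5) / 500 = 55/500 = 0.1100 → 11.0 cM.

11.0 cM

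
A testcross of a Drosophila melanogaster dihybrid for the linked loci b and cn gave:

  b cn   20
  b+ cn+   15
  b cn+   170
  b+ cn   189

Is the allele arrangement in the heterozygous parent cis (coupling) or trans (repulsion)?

The two most frequent classes are b+ cn (189) and b cn+ (170); these are the parental (non-recombinant) types.
So the F1 carried b+ cn on one chromosome and b cn+ on the other — the recessive alleles are on opposite chromosomes (trans / repulsion).

trans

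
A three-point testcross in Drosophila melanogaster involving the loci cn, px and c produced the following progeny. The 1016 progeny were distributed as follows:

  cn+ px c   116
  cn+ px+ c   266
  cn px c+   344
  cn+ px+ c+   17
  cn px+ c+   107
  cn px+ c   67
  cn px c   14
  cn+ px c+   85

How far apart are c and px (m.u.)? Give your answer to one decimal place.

The two most frequent reciprocal classes, cn+ px+ c and cn px c+, are the parental types, so the F1 was cn+ px+ c / cn px c+.
The two rarest classes, cn+ px+ c+ and cn px c, are the double crossovers. Comparing them with the parentals, only the c allele has switched, so c is the middle locus and the order is cn – c – px.
Crossovers in the c–px interval produce the single-crossover classes cn+ px c and cn px+ c+ (116 + 107 = 223) plus the double crossovers (31).
RF(c–px) = (223 + 31) / 1016 = 254/1016 = 0.2500 → 25.0 m.u.

25.0 m.u.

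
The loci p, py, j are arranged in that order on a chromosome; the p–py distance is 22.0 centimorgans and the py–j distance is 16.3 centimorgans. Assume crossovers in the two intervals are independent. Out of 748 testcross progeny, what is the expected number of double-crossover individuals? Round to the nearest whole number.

Map distances give recombination frequencies of 0.220 and 0.163 for the two intervals.
With no interference, expected double-crossover frequency = 0.220 × 0.163 = 0.03586.
Expected number = 0.03586 × 748 = 26.82 ≈ 27.

27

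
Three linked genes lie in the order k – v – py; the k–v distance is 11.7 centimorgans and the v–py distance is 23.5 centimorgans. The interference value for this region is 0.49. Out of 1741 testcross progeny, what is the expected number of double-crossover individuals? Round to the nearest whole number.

Map distances give recombination frequencies of 0.117 and 0.235 for the two intervals.
With interference 0.49 (so coincidence = 0.51), expected double-crossover frequency = 0.117 × 0.235 × 0.51 = 0.01402.
Expected number = 0.01402 × 1741 = 24.41 ≈ 24.

24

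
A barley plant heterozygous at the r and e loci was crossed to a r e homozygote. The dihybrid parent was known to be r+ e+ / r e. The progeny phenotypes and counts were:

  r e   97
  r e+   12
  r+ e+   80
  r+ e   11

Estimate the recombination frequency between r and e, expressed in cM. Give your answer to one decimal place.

11.5 cM

The recombinant classes are r+ e and r e+: 11 + 12 = 23.
Recombination frequency = 23/200 = 0.1150 ≈ 11.5%, i.e. 11.5 cM.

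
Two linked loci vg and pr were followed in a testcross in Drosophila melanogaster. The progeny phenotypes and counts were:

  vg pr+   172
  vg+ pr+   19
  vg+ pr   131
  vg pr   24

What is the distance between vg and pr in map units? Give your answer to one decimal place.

The two most frequent classes, vg+ pr (131) and vg pr+ (172), are the parental types, so the F1 was vg+ pr / vg pr+.
The recombinant classes are vg+ pr+ and vg pr: 19 + 24 = 43.
Recombination frequency = 43/346 = 0.1243 ≈ 12.4%, i.e. 12.4 map units.

12.4 map units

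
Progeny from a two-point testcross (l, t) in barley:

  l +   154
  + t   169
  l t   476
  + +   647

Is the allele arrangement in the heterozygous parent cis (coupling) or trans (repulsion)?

The two most frequent classes are + + (647) and l t (476); these are the parental (non-recombinant) types.
So the F1 carried + + on one chromosome and l t on the other — the recessive alleles are on the same chromosome (cis / coupling).

cis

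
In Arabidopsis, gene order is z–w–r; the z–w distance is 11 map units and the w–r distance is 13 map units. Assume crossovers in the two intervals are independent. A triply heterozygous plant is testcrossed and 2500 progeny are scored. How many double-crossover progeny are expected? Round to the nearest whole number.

36

Map distances give recombination frequencies of 0.110 and 0.130 for the two intervals.
With no interference, expected double-crossover frequency = 0.110 × 0.130 = 0.01430.
Expected number = 0.01430 × 2500 = 35.75 ≈ 36.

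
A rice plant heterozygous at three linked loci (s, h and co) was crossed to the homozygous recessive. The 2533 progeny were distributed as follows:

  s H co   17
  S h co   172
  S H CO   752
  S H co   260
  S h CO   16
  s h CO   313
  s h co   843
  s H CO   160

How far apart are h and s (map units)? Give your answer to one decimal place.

14.4 map units

The two most frequent reciprocal classes, s h co and S H CO, are the parental types, so the F1 was s h co / S H CO.
The two rarest classes, s H co and S h CO, are the double crossovers. Comparing them with the parentals, only the h allele has switched, so h is the middle locus and the order is s – h – co.
Crossovers in the s–h interval produce the single-crossover classes S h co and s H CO (172 + 160 = 332) plus the double crossovers (33).
RF(s–h) = (332 + 33) / 2533 = 365/2533 = 0.1441 → 14.4 map units.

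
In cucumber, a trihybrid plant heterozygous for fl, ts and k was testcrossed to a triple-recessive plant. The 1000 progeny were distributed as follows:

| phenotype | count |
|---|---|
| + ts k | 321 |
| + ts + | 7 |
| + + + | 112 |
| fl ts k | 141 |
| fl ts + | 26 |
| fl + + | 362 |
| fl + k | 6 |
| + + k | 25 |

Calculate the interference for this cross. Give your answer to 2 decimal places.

0.24

The two most frequent reciprocal classes, + ts k and fl + +, are the parental types, so the F1 was + ts k / fl + +.
The two rarest classes, + ts + and fl + k, are the double crossovers. Comparing them with the parentals, only the k allele has switched, so k is the middle locus and the order is ts – k – fl.
ts–k: (51 + 13)/1000 = 0.0640; k–fl: (253 + 13)/1000 = 0.2660.
Expected DCO frequency = 0.0640 × 0.2660 ≈ 0.01702; observed = 13/1000 ≈ 0.01300.
Coefficient of coincidence = 0.01300/0.01702 ≈ 0.76; interference = 1 − 0.76 = 0.24.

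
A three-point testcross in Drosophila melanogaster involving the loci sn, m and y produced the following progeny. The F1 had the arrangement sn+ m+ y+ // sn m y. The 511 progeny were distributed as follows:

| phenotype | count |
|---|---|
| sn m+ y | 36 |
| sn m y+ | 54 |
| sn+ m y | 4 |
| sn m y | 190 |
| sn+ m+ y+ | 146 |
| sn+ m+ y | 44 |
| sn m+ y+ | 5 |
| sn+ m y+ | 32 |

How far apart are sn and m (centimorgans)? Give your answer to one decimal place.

The two rarest classes, sn m+ y+ and sn+ m y, are the double crossovers. Comparing them with the parentals, only the sn allele has switched, so sn is the middle locus and the order is m – sn – y.
Crossovers in the m–sn interval produce the single-crossover classes sn+ m y+ and sn m+ y (32 + 36 = 68) plus the double crossovers (9).
RF(m–sn) = (68 + 9) / 511 = 77/511 = 0.1507 → 15.1 centimorgans.

15.1 centimorgans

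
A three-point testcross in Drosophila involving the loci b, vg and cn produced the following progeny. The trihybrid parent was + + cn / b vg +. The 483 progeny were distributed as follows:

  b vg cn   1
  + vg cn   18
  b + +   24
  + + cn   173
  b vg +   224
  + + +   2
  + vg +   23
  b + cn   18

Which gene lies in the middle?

The two rarest classes, + + + and b vg cn, are the double crossovers. Comparing them with the parentals, only the cn allele has switched, so cn is the middle locus and the order is b – cn – vg.

cn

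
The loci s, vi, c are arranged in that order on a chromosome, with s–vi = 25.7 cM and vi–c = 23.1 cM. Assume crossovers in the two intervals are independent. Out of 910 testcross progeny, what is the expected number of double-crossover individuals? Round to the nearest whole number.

54

Map distances give recombination frequencies of 0.257 and 0.231 for the two intervals.
With no interference, expected double-crossover frequency = 0.257 × 0.231 = 0.05937.
Expected number = 0.05937 × 910 = 54.02 ≈ 54.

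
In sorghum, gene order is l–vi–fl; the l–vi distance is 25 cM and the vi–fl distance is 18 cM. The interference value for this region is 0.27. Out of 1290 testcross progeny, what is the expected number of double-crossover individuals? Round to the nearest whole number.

Map distances give recombination frequencies of 0.250 and 0.180 for the two intervals.
With interference 0.27 (so coincidence = 0.73), expected double-crossover frequency = 0.250 × 0.180 × 0.73 = 0.03285.
Expected number = 0.03285 × 1290 = 42.38 ≈ 42.

42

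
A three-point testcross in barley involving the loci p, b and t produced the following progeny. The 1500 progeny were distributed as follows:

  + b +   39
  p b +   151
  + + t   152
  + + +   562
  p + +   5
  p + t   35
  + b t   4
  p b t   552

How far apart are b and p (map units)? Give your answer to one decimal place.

The two most frequent reciprocal classes, p b t and + + +, are the parental types, so the F1 was p b t / + + +.
The two rarest classes, + b t and p + +, are the double crossovers. Comparing them with the parentals, only the p allele has switched, so p is the middle locus and the order is t – p – b.
Crossovers in the p–b interval produce the single-crossover classes p + t and + b + (35 + 39 = 74) plus the double crossovers (9).
RF(p–b) = (74 + 9) / 1500 = 83/1500 = 0.0553 → 5.5 map units.

5.5 map units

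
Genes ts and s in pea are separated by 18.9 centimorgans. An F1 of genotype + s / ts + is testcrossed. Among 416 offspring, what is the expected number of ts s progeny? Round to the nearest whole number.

39

A map distance of 18.9 centimorgans corresponds to a recombination frequency of 0.189.
The F1 is + s / ts +, so ts s is a recombinant gamete class with expected frequency r/2 = 0.189/2 = 0.0945.
Expected number = 0.0945 × 416 = 39.31 ≈ 39.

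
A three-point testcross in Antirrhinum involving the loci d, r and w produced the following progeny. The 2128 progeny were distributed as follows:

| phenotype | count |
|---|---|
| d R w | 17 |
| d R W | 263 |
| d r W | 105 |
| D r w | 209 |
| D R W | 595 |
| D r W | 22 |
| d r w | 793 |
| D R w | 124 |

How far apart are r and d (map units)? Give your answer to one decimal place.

The two most frequent reciprocal classes, D R W and d r w, are the parental types, so the F1 was D R W / d r w.
The two rarest classes, D r W and d R w, are the double crossovers. Comparing them with the parentals, only the r allele has switched, so r is the middle locus and the order is d – r – w.
Crossovers in the d–r interval produce the single-crossover classes d R W and D r w (263 + 209 = 472) plus the double crossovers (39).
RF(d–r) = (472 + 39) / 2128 = 511/2128 = 0.2401 → 24.0 map units.

24.0 map units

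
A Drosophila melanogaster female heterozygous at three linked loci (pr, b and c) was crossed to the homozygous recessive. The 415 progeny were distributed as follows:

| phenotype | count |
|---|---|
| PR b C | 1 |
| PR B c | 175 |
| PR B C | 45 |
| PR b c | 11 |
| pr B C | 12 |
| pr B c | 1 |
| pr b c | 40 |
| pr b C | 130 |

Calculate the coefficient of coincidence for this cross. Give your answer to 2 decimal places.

The two most frequent reciprocal classes, pr b C and PR B c, are the parental types, so the F1 was pr b C / PR B c.
The two rarest classes, PR b C and pr B c, are the double crossovers. Comparing them with the parentals, only the pr allele has switched, so pr is the middle locus and the order is c – pr – b.
c–pr: (85 + 2)/415 = 0.2096; pr–b: (23 + 2)/415 = 0.0602.
Expected DCO frequency = 0.2096 × 0.0602 ≈ 0.01262; observed = 2/415 ≈ 0.00482.
Coefficient of coincidence = 0.00482/0.01262 ≈ 0.38.

0.38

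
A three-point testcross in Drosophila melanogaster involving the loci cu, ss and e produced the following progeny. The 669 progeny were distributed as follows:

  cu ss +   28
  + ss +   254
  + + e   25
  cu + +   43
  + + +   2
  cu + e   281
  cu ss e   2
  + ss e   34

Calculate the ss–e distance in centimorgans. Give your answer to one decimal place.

12.1 centimorgans

The two most frequent reciprocal classes, cu + e and + ss +, are the parental types, so the F1 was cu + e / + ss +.
The two rarest classes, cu ss e and + + +, are the double crossovers. Comparing them with the parentals, only the ss allele has switched, so ss is the middle locus and the order is e – ss – cu.
Crossovers in the e–ss interval produce the single-crossover classes cu + + and + ss e (43 + 34 = 77) plus the double crossovers (4).
RF(e–ss) = (77 + 4) / 669 = 81/669 = 0.1211 → 12.1 centimorgans.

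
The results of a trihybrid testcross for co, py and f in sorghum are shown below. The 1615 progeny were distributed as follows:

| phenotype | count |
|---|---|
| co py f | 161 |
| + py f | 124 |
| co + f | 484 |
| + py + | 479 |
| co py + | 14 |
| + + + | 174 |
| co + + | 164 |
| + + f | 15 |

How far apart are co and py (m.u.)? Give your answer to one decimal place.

The two most frequent reciprocal classes, + py + and co + f, are the parental types, so the F1 was + py + / co + f.
The two rarest classes, co py + and + + f, are the double crossovers. Comparing them with the parentals, only the co allele has switched, so co is the middle locus and the order is py – co – f.
Crossovers in the py–co interval produce the single-crossover classes + + + and co py f (174 + 161 = 335) plus the double crossovers (29).
RF(py–co) = (335 + 29) / 1615 = 364/1615 = 0.2254 → 22.5 m.u.

22.5 m.u.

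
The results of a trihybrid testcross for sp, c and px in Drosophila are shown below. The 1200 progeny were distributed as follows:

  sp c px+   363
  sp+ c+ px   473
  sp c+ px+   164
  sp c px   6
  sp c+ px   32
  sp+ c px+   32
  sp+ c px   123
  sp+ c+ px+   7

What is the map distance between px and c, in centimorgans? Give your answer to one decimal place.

25.0 centimorgans

The two most frequent reciprocal classes, sp c px+ and sp+ c+ px, are the parental types, so the F1 was sp c px+ / sp+ c+ px.
The two rarest classes, sp c px and sp+ c+ px+, are the double crossovers. Comparing them with the parentals, only the px allele has switched, so px is the middle locus and the order is c – px – sp.
Crossovers in the c–px interval produce the single-crossover classes sp c+ px+ and sp+ c px (164 + 123 = 287) plus the double crossovers (13).
RF(c–px) = (287 + 13) / 1200 = 300/1200 = 0.2500 → 25.0 centimorgans.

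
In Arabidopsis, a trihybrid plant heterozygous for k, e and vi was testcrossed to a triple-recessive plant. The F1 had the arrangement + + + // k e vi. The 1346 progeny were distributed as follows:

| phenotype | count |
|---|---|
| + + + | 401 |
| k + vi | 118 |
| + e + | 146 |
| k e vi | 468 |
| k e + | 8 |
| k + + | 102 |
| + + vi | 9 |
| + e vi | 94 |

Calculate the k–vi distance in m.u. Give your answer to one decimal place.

The two rarest classes, + + vi and k e +, are the double crossovers. Comparing them with the parentals, only the vi allele has switched, so vi is the middle locus and the order is k – vi – e.
Crossovers in the k–vi interval produce the single-crossover classes k + + and + e vi (102 + 94 = 196) plus the double crossovers (17).
RF(k–vi) = (196 + 17) / 1346 = 213/1346 = 0.1582 → 15.8 m.u.

15.8 m.u.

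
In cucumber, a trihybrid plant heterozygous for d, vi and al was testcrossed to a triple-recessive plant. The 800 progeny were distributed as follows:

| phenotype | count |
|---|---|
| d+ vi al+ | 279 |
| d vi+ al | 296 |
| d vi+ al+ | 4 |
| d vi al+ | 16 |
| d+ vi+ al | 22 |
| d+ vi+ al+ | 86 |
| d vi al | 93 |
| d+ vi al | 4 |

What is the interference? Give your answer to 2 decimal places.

The two most frequent reciprocal classes, d+ vi al+ and d vi+ al, are the parental types, so the F1 was d+ vi al+ / d vi+ al.
The two rarest classes, d+ vi al and d vi+ al+, are the double crossovers. Comparing them with the parentals, only the al allele has switched, so al is the middle locus and the order is d – al – vi.
d–al: (38 + 8)/800 = 0.0575; al–vi: (179 + 8)/800 = 0.2338.
Expected DCO frequency = 0.0575 × 0.2338 ≈ 0.01344; observed = 8/800 ≈ 0.01000.
Coefficient of coincidence = 0.01000/0.01344 ≈ 0.74; interference = 1 − 0.74 = 0.26.

0.26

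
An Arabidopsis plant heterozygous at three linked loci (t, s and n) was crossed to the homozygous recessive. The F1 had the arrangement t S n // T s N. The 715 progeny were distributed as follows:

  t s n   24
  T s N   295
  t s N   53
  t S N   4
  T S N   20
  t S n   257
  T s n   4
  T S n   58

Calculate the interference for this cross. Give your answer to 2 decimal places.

0.08

The two rarest classes, t S N and T s n, are the double crossovers. Comparing them with the parentals, only the n allele has switched, so n is the middle locus and the order is s – n – t.
s–n: (44 + 8)/715 = 0.0727; n–t: (111 + 8)/715 = 0.1664.
Expected DCO frequency = 0.0727 × 0.1664 ≈ 0.01210; observed = 8/715 ≈ 0.01119.
Coefficient of coincidence = 0.01119/0.01210 ≈ 0.92; interference = 1 − 0.92 = 0.08.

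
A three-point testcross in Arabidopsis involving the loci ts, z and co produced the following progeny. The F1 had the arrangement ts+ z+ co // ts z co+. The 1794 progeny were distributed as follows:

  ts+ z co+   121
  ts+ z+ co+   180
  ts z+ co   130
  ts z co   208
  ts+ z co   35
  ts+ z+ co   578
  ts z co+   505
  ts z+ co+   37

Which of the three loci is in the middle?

The two rarest classes, ts+ z co and ts z+ co+, are the double crossovers. Comparing them with the parentals, only the z allele has switched, so z is the middle locus and the order is ts – z – co.

z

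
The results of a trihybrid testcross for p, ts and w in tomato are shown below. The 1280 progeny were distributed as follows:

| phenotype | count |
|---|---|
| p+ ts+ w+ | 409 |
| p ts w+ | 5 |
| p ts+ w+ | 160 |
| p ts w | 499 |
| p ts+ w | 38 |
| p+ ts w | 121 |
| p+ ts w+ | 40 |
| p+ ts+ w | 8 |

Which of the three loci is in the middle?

w

The two most frequent reciprocal classes, p ts w and p+ ts+ w+, are the parental types, so the F1 was p ts w / p+ ts+ w+.
The two rarest classes, p ts w+ and p+ ts+ w, are the double crossovers. Comparing them with the parentals, only the w allele has switched, so w is the middle locus and the order is p – w – ts.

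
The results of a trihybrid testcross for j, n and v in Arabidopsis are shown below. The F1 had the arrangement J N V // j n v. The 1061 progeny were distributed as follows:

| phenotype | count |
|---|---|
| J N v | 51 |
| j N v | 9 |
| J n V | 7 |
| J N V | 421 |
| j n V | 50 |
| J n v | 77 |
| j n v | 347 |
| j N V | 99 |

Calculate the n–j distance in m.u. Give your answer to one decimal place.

18.1 m.u.

The two rarest classes, J n V and j N v, are the double crossovers. Comparing them with the parentals, only the n allele has switched, so n is the middle locus and the order is v – n – j.
Crossovers in the n–j interval produce the single-crossover classes j N V and J n v (99 + 77 = 176) plus the double crossovers (16).
RF(n–j) = (176 + 16) / 1061 = 192/1061 = 0.1810 → 18.1 m.u.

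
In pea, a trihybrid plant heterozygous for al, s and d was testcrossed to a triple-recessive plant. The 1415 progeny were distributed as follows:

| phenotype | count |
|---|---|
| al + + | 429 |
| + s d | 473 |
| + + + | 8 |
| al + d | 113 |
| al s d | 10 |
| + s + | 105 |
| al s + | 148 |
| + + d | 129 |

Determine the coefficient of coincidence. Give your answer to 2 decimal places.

0.37

The two most frequent reciprocal classes, + s d and al + +, are the parental types, so the F1 was + s d / al + +.
The two rarest classes, al s d and + + +, are the double crossovers. Comparing them with the parentals, only the al allele has switched, so al is the middle locus and the order is d – al – s.
d–al: (218 + 18)/1415 = 0.1668; al–s: (277 + 18)/1415 = 0.2085.
Expected DCO frequency = 0.1668 × 0.2085 ≈ 0.03478; observed = 18/1415 ≈ 0.01272.
Coefficient of coincidence = 0.01272/0.03478 ≈ 0.37.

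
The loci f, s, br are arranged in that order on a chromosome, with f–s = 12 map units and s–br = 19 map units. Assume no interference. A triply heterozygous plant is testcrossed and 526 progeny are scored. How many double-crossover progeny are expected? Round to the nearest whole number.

12

Map distances give recombination frequencies of 0.120 and 0.190 for the two intervals.
With no interference, expected double-crossover frequency = 0.120 × 0.190 = 0.02280.
Expected number = 0.02280 × 526 = 11.99 ≈ 12.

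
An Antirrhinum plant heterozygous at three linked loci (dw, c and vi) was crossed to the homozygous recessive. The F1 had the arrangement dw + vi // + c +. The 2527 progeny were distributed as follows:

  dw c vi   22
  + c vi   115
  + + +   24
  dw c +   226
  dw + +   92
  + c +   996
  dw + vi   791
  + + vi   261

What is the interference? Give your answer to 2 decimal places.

0.14

The two rarest classes, dw c vi and + + +, are the double crossovers. Comparing them with the parentals, only the c allele has switched, so c is the middle locus and the order is vi – c – dw.
vi–c: (207 + 46)/2527 = 0.1001; c–dw: (487 + 46)/2527 = 0.2109.
Expected DCO frequency = 0.1001 × 0.2109 ≈ 0.02111; observed = 46/2527 ≈ 0.01820.
Coefficient of coincidence = 0.01820/0.02111 ≈ 0.86; interference = 1 − 0.86 = 0.14.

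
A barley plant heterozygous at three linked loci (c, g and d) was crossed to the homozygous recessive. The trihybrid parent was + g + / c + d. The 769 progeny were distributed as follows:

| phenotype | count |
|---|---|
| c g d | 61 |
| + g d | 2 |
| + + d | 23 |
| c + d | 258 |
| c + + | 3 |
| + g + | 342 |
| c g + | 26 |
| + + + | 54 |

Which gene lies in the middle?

d

The two rarest classes, + g d and c + +, are the double crossovers. Comparing them with the parentals, only the d allele has switched, so d is the middle locus and the order is g – d – c.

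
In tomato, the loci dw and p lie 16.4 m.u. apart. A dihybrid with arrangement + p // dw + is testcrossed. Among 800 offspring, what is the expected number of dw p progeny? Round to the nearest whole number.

A map distance of 16.4 m.u. corresponds to a recombination frequency of 0.164.
The F1 is + p / dw +, so dw p is a recombinant gamete class with expected frequency r/2 = 0.164/2 = 0.0820.
Expected number = 0.0820 × 800 = 65.60 ≈ 66.

66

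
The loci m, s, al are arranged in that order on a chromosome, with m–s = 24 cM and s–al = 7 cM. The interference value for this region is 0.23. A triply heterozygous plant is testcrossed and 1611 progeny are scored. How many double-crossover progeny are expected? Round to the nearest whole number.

21

Map distances give recombination frequencies of 0.240 and 0.070 for the two intervals.
With interference 0.23 (so coincidence = 0.77), expected double-crossover frequency = 0.240 × 0.070 × 0.77 = 0.01294.
Expected number = 0.01294 × 1611 = 20.84 ≈ 21.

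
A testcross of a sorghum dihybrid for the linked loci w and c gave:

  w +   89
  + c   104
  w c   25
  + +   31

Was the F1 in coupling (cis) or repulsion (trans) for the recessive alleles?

trans

The two most frequent classes are + c (104) and w + (89); these are the parental (non-recombinant) types.
So the F1 carried + c on one chromosome and w + on the other — the recessive alleles are on opposite chromosomes (trans / repulsion).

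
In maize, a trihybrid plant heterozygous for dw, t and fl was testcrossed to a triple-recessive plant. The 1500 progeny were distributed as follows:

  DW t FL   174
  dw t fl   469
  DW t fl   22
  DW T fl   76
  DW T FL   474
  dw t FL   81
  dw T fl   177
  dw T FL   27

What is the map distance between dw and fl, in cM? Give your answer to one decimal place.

The two most frequent reciprocal classes, DW T FL and dw t fl, are the parental types, so the F1 was DW T FL / dw t fl.
The two rarest classes, dw T FL and DW t fl, are the double crossovers. Comparing them with the parentals, only the dw allele has switched, so dw is the middle locus and the order is fl – dw – t.
Crossovers in the fl–dw interval produce the single-crossover classes DW T fl and dw t FL (76 + 81 = 157) plus the double crossovers (49).
RF(fl–dw) = (157 + 49) / 1500 = 206/1500 = 0.1373 → 13.7 cM.

13.7 cM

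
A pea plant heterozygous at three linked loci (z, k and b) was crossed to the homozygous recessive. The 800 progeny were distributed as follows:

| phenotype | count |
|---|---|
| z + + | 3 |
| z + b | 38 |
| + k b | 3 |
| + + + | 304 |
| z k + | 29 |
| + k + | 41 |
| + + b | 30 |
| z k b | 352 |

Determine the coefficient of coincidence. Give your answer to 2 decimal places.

0.87

The two most frequent reciprocal classes, z k b and + + +, are the parental types, so the F1 was z k b / + + +.
The two rarest classes, + k b and z + +, are the double crossovers. Comparing them with the parentals, only the z allele has switched, so z is the middle locus and the order is b – z – k.
b–z: (59 + 6)/800 = 0.0813; z–k: (79 + 6)/800 = 0.1062.
Expected DCO frequency = 0.0813 × 0.1062 ≈ 0.00863; observed = 6/800 ≈ 0.00750.
Coefficient of coincidence = 0.00750/0.00863 ≈ 0.87.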